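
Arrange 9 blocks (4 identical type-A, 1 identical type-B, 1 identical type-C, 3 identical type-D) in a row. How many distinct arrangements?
9! / (4! × 1! × 1! × 3!) = 2520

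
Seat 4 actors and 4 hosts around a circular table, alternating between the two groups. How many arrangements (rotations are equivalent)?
Fix one of the actors: (4-1)! ways for the remaining actors, × 4! ways for the hosts = 6 × 24 = 144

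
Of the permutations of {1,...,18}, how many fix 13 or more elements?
Exactly j fixed points: C(18,j)·!(18-j); sum over j ≥ 13 (derangement numbers via !m = (m-1)·(!(m-1) + !(m-2)): !0..!5 = 1, 0, 1, 2, 9, 44). Σ_{j=13}^{18} C(18,j)·!(18-j) = C(18,13)·!5 + C(18,14)·!4 + C(18,15)·!3 + C(18,16)·!2 + C(18,17)·!1 + C(18,18)·!0 = 8568·44 + 3060·9 + 816·2 + 153·1 + 18·0 + 1·1 = 406318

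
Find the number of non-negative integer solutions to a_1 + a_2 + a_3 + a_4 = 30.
C(30+4-1, 4-1) = C(33, 3) = 5456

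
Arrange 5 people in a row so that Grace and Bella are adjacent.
Treat as block: (5-1)! × 2! = 24 × 2 = 48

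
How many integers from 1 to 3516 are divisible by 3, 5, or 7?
⌊3516/3⌋+⌊3516/5⌋+⌊3516/7⌋ - ⌊3516/15⌋-⌊3516/21⌋-⌊3516/35⌋ + ⌊3516/105⌋ = 1172+703+502 - 234-167-100 + 33 = 1909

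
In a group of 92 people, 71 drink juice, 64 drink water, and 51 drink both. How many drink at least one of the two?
|A∪B| = |A| + |B| - |A∩B| = 71 + 64 - 51 = 84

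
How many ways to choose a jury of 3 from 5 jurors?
C(5,3) = 5!/(3!×2!) = 10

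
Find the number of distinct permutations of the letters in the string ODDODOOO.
8! / (3! × 5!) = 56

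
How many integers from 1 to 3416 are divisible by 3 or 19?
⌊3416/3⌋ + ⌊3416/19⌋ - ⌊3416/57⌋ = 1138 + 179 - 59 = 1258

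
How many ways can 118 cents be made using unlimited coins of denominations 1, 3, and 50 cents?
Coefficient of x^118 in 1/(1-x^1) · 1/(1-x^3) · 1/(1-x^50). Case on j = number of 50-cent coins (j = 0..2); remainder r = 118 - 50j is made from {1,3} in ⌊r/3⌋+1 ways. r = 118, 68, 18 → 40 + 23 + 7 = 70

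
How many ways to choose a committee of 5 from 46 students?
C(46,5) = 46!/(5!×41!) = 1370754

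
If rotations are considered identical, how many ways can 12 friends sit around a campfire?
Circular: fix one position, arrange the rest. (12-1)! = 39916800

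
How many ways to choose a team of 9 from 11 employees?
C(11,9) = 11!/(9!×2!) = 55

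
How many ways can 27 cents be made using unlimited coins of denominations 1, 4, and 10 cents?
Coefficient of x^27 in 1/(1-x^1) · 1/(1-x^4) · 1/(1-x^10). Case on j = number of 10-cent coins (j = 0..2); remainder r = 27 - 10j is made from {1,4} in ⌊r/4⌋+1 ways. r = 27, 17, 7 → 7 + 5 + 2 = 14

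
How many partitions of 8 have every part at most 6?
Let r_j(i) = number of partitions of i into parts ≤ j, for i = 0..8. r_1(i) = 1 for all i; r_j(i) = r_{j-1}(i) + r_j(i-j). Rows j = 2..6: ≤2: 1 1 2 2 3 3 4 4 5; ≤3: 1 1 2 3 4 5 7 8 10; ≤4: 1 1 2 3 5 6 9 11 15; ≤5: 1 1 2 3 5 7 10 13 18; ≤6: 1 1 2 3 5 7 11 14 20. r_6(8) = 20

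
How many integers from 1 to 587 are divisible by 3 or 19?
⌊587/3⌋ + ⌊587/19⌋ - ⌊587/57⌋ = 195 + 30 - 10 = 215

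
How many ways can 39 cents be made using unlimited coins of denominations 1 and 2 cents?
Coefficient of x^39 in 1/(1-x^1) · 1/(1-x^2). Use j coins of 2 for j = 0..⌊39/2⌋ = 19, the rest in 1s: 19 + 1 = 20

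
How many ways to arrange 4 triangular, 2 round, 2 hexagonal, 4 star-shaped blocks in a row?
12! / (4! × 2! × 2! × 4!) = 207900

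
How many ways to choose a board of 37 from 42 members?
C(42,37) = 42!/(37!×5!) = 850668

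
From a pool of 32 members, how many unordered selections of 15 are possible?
C(32,15) = 32!/(15!×17!) = 565722720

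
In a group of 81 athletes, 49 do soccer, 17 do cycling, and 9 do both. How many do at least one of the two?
|A∪B| = |A| + |B| - |A∩B| = 49 + 17 - 9 = 57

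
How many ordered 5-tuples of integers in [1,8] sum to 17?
Coefficient of x^17 in (x + x² + ... + x^8)^5. By inclusion-exclusion on dice exceeding 8: Σ_j (-1)^j C(5,j)·C(17-1-8j, 4) = C(5,0)·C(16,4) - C(5,1)·C(8,4) = 1·1820 - 5·70 = 1470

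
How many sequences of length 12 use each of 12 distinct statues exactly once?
12! = 479001600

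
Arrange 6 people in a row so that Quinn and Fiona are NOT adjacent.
Total - adjacent = 6! - (6-1)!×2 = 720 - 240 = 480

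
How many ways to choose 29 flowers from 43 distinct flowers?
C(43,29) = 43!/(29!×14!) = 78378960360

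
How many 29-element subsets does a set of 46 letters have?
C(46,29) = 46!/(29!×17!) = 1749695026860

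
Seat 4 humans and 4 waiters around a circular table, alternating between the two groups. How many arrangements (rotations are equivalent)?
Fix one of the humans: (4-1)! ways for the remaining humans, × 4! ways for the waiters = 6 × 24 = 144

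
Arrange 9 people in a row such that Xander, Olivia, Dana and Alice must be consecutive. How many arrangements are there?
Treat the 4 as one block: (9-4+1)! × 4! = 720 × 24 = 17280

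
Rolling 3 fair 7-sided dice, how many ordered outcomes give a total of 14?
Coefficient of x^14 in (x + x² + ... + x^7)^3. By inclusion-exclusion on dice exceeding 7: Σ_j (-1)^j C(3,j)·C(14-1-7j, 2) = C(3,0)·C(13,2) - C(3,1)·C(6,2) = 1·78 - 3·15 = 33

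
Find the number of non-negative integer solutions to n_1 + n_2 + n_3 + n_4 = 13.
C(13+4-1, 4-1) = C(16, 3) = 560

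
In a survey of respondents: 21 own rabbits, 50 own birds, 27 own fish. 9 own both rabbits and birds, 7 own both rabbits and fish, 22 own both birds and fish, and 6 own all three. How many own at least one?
|A∪B∪C| = 21+50+27-9-7-22+6 = 66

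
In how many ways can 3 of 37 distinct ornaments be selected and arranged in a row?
P(37,3) = 37!/(37-3)! = 46620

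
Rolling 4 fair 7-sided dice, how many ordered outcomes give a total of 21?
Coefficient of x^21 in (x + x² + ... + x^7)^4. By inclusion-exclusion on dice exceeding 7: Σ_j (-1)^j C(4,j)·C(21-1-7j, 3) = C(4,0)·C(20,3) - C(4,1)·C(13,3) + C(4,2)·C(6,3) = 1·1140 - 4·286 + 6·20 = 116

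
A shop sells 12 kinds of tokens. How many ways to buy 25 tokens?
C(25+12-1, 12-1) = C(36, 11) = 600805296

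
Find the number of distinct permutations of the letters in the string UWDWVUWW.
8! / (4! × 2! × 1! × 1!) = 840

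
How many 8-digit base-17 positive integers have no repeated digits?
First digit: 16 choices (nonzero). Then descending: 16 × 16 × 15 × 14 × 13 × 12 × 11 × 10 = 922521600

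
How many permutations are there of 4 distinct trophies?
4! = 24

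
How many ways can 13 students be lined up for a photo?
13! = 6227020800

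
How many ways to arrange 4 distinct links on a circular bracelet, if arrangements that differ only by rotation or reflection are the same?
(4-1)!/2 = 6/2 = 3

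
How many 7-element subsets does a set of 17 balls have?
C(17,7) = 17!/(7!×10!) = 19448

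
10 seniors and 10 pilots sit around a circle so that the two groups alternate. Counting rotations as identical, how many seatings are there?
Fix one of the seniors: (10-1)! ways for the remaining seniors, × 10! ways for the pilots = 362880 × 3628800 = 1316818944000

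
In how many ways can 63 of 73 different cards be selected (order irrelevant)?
C(73,63) = 73!/(63!×10!) = 621324937376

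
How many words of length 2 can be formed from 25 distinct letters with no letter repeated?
P(25,2) = 25!/(25-2)! = 600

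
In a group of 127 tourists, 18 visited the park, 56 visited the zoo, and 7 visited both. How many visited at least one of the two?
|A∪B| = |A| + |B| - |A∩B| = 18 + 56 - 7 = 67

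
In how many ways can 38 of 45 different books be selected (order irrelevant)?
C(45,38) = 45!/(38!×7!) = 45379620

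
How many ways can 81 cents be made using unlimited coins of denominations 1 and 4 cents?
Coefficient of x^81 in 1/(1-x^1) · 1/(1-x^4). Use j coins of 4 for j = 0..⌊81/4⌋ = 20, the rest in 1s: 20 + 1 = 21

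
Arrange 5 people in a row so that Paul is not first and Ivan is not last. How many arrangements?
By inclusion-exclusion: 5! - 2×(5-1)! + (5-2)! = 120 - 48 + 6 = 78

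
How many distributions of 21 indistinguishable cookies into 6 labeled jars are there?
C(21+6-1, 6-1) = C(26, 5) = 65780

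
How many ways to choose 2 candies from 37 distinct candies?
C(37,2) = 37!/(2!×35!) = 666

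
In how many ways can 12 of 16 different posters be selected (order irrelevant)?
C(16,12) = 16!/(12!×4!) = 1820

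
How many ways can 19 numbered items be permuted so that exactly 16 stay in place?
Choose the 16 fixed points C(19,16) = 969, derange the rest: !3 = Σ_{j=0}^{3} (-1)^j·3!/j! = 6 - 6 + 3 - 1 = 2. Product = 969 × 2 = 1938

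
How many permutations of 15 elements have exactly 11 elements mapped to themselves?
Choose the 11 fixed points C(15,11) = 1365, derange the rest: !4 = Σ_{j=0}^{4} (-1)^j·4!/j! = 24 - 24 + 12 - 4 + 1 = 9. Product = 1365 × 9 = 12285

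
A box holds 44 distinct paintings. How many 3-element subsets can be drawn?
C(44,3) = 44!/(3!×41!) = 13244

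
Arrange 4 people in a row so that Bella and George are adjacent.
Treat as block: (4-1)! × 2! = 6 × 2 = 12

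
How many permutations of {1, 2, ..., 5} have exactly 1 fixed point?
Choose the 1 fixed point C(5,1) = 5, derange the rest: !4 = Σ_{j=0}^{4} (-1)^j·4!/j! = 24 - 24 + 12 - 4 + 1 = 9. Product = 5 × 9 = 45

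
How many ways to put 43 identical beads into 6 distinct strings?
C(43+6-1, 6-1) = C(48, 5) = 1712304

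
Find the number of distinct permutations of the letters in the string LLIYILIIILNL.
12! / (1! × 5! × 1! × 5!) = 33264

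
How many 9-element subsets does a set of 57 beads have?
C(57,9) = 57!/(9!×48!) = 8996462475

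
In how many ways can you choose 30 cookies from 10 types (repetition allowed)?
C(30+10-1, 10-1) = C(39, 9) = 211915132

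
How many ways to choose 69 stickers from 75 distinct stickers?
C(75,69) = 75!/(69!×6!) = 201359550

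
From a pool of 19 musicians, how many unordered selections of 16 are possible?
C(19,16) = 19!/(16!×3!) = 969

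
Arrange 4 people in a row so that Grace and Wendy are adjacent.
Treat as block: (4-1)! × 2! = 6 × 2 = 12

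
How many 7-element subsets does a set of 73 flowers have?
C(73,7) = 73!/(7!×66!) = 1629348612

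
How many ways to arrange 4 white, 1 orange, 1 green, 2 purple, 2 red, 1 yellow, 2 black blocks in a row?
13! / (4! × 1! × 1! × 2! × 2! × 1! × 2!) = 32432400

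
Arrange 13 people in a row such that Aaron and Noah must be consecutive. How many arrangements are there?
Treat the 2 as one block: (13-2+1)! × 2! = 479001600 × 2 = 958003200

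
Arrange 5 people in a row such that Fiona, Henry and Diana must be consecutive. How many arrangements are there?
Treat the 3 as one block: (5-3+1)! × 3! = 6 × 6 = 36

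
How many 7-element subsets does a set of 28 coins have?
C(28,7) = 28!/(7!×21!) = 1184040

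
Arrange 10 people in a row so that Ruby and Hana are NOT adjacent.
Total - adjacent = 10! - (10-1)!×2 = 3628800 - 725760 = 2903040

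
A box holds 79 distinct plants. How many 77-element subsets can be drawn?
C(79,77) = 79!/(77!×2!) = 3081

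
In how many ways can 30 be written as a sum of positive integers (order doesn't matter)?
Pentagonal recurrence p(n) = p(n-1) + p(n-2) - p(n-5) - p(n-7) + p(n-12) + p(n-15) - ... gives p(0..29) = 1, 1, 2, 3, 5, 7, 11, 15, 22, 30, 42, 56, 77, 101, 135, 176, 231, 297, 385, 490, 627, 792, 1002, 1255, 1575, 1958, 2436, 3010, 3718, 4565. p(30) = p(29) + p(28) - p(25) - p(23) + p(18) + p(15) - p(8) - p(4) = 4565 + 3718 - 1958 - 1255 + 385 + 176 - 22 - 5 = 5604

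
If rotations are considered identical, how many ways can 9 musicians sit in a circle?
Circular: fix one position, arrange the rest. (9-1)! = 40320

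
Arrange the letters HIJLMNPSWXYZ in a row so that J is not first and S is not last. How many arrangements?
By inclusion-exclusion: 12! - 2×(12-1)! + (12-2)! = 479001600 - 79833600 + 3628800 = 402796800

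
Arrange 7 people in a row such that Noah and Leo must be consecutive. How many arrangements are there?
Treat the 2 as one block: (7-2+1)! × 2! = 720 × 2 = 1440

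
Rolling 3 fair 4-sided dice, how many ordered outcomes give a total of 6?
Coefficient of x^6 in (x + x² + ... + x^4)^3. By inclusion-exclusion on dice exceeding 4: Σ_j (-1)^j C(3,j)·C(6-1-4j, 2) = C(3,0)·C(5,2) = 1·10 = 10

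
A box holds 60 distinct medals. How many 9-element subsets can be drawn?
C(60,9) = 60!/(9!×51!) = 14783142660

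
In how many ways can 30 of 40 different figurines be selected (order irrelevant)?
C(40,30) = 40!/(30!×10!) = 847660528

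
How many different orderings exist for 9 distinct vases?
9! = 362880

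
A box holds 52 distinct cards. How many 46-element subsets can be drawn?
C(52,46) = 52!/(46!×6!) = 20358520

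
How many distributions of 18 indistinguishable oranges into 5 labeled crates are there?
C(18+5-1, 5-1) = C(22, 4) = 7315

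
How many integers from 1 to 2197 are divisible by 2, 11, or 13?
⌊2197/2⌋+⌊2197/11⌋+⌊2197/13⌋ - ⌊2197/22⌋-⌊2197/26⌋-⌊2197/143⌋ + ⌊2197/286⌋ = 1098+199+169 - 99-84-15 + 7 = 1275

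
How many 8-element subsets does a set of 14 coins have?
C(14,8) = 14!/(8!×6!) = 3003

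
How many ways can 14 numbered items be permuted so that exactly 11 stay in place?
Choose the 11 fixed points C(14,11) = 364, derange the rest: !3 = Σ_{j=0}^{3} (-1)^j·3!/j! = 6 - 6 + 3 - 1 = 2. Product = 364 × 2 = 728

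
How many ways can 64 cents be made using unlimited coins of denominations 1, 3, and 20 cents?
Coefficient of x^64 in 1/(1-x^1) · 1/(1-x^3) · 1/(1-x^20). Case on j = number of 20-cent coins (j = 0..3); remainder r = 64 - 20j is made from {1,3} in ⌊r/3⌋+1 ways. r = 64, 44, 24, 4 → 22 + 15 + 9 + 2 = 48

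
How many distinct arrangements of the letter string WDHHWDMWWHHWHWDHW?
17! / (6! × 1! × 7! × 3!) = 16336320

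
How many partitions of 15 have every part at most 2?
Let r_j(i) = number of partitions of i into parts ≤ j, for i = 0..15. r_1(i) = 1 for all i; r_j(i) = r_{j-1}(i) + r_j(i-j). Rows j = 2..2: ≤2: 1 1 2 2 3 3 4 4 5 5 6 6 7 7 8 8. r_2(15) = 8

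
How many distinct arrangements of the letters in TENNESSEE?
9! / (1! × 4! × 2! × 2!) = 3780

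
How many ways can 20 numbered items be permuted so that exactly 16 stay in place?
Choose the 16 fixed points C(20,16) = 4845, derange the rest: !4 = Σ_{j=0}^{4} (-1)^j·4!/j! = 24 - 24 + 12 - 4 + 1 = 9. Product = 4845 × 9 = 43605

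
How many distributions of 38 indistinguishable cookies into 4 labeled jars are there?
C(38+4-1, 4-1) = C(41, 3) = 10660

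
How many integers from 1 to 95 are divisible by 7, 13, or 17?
⌊95/7⌋+⌊95/13⌋+⌊95/17⌋ - ⌊95/91⌋-⌊95/119⌋-⌊95/221⌋ + ⌊95/1547⌋ = 13+7+5 - 1-0-0 + 0 = 24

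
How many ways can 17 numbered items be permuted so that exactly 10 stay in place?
Choose the 10 fixed points C(17,10) = 19448, derange the rest: !7 = Σ_{j=0}^{7} (-1)^j·7!/j! = 5040 - 5040 + 2520 - 840 + 210 - 42 + 7 - 1 = 1854. Product = 19448 × 1854 = 36056592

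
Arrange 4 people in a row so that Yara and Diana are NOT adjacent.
Total - adjacent = 4! - (4-1)!×2 = 24 - 12 = 12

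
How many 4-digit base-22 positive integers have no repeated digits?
First digit: 21 choices (nonzero). Then descending: 21 × 21 × 20 × 19 = 167580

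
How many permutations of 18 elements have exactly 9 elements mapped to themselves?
Choose the 9 fixed points C(18,9) = 48620, derange the rest: !9 = Σ_{j=0}^{9} (-1)^j·9!/j! = 362880 - 362880 + 181440 - 60480 + 15120 - 3024 + 504 - 72 + 9 - 1 = 133496. Product = 48620 × 133496 = 6490575520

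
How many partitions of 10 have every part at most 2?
Let r_j(i) = number of partitions of i into parts ≤ j, for i = 0..10. r_1(i) = 1 for all i; r_j(i) = r_{j-1}(i) + r_j(i-j). Rows j = 2..2: ≤2: 1 1 2 2 3 3 4 4 5 5 6. r_2(10) = 6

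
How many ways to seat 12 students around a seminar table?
Circular: fix one position, arrange the rest. (12-1)! = 39916800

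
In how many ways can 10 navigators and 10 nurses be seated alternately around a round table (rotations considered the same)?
Fix one of the navigators: (10-1)! ways for the remaining navigators, × 10! ways for the nurses = 362880 × 3628800 = 1316818944000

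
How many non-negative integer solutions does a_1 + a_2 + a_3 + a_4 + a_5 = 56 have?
C(56+5-1, 5-1) = C(60, 4) = 487635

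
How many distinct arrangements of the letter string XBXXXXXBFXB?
11! / (1! × 7! × 3!) = 1320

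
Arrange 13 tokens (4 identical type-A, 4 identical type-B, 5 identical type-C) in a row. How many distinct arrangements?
13! / (4! × 4! × 5!) = 90090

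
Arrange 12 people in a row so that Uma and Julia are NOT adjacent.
Total - adjacent = 12! - (12-1)!×2 = 479001600 - 79833600 = 399168000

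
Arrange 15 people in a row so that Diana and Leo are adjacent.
Treat as block: (15-1)! × 2! = 87178291200 × 2 = 174356582400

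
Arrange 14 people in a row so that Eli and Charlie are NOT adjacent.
Total - adjacent = 14! - (14-1)!×2 = 87178291200 - 12454041600 = 74724249600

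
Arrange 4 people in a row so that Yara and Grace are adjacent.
Treat as block: (4-1)! × 2! = 6 × 2 = 12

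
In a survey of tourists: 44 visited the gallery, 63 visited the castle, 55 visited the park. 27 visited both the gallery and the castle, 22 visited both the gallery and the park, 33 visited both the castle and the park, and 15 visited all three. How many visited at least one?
|A∪B∪C| = 44+63+55-27-22-33+15 = 95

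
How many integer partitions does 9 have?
Pentagonal recurrence p(n) = p(n-1) + p(n-2) - p(n-5) - p(n-7) + p(n-12) + p(n-15) - ... gives p(0..8) = 1, 1, 2, 3, 5, 7, 11, 15, 22. p(9) = p(8) + p(7) - p(4) - p(2) = 22 + 15 - 5 - 2 = 30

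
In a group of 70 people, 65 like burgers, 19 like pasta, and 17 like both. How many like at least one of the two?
|A∪B| = |A| + |B| - |A∩B| = 65 + 19 - 17 = 67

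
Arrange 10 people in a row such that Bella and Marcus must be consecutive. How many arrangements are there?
Treat the 2 as one block: (10-2+1)! × 2! = 362880 × 2 = 725760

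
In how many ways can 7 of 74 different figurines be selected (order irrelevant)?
C(74,7) = 74!/(7!×67!) = 1799579064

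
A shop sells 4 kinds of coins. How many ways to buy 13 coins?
C(13+4-1, 4-1) = C(16, 3) = 560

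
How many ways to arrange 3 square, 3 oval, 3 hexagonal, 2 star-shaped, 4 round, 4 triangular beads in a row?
19! / (3! × 3! × 3! × 2! × 4! × 4!) = 488864376000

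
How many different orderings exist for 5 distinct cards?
5! = 120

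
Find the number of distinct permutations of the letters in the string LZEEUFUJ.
8! / (1! × 2! × 1! × 2! × 1! × 1!) = 10080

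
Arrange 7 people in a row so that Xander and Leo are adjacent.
Treat as block: (7-1)! × 2! = 720 × 2 = 1440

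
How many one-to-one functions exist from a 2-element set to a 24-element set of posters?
P(24,2) = 24!/(24-2)! = 552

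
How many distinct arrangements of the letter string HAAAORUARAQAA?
13! / (1! × 1! × 2! × 7! × 1! × 1!) = 617760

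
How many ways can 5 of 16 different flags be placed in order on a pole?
P(16,5) = 16!/(16-5)! = 524160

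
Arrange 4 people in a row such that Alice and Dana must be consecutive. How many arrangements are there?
Treat the 2 as one block: (4-2+1)! × 2! = 6 × 2 = 12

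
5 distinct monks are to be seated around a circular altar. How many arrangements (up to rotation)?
Circular: fix one position, arrange the rest. (5-1)! = 24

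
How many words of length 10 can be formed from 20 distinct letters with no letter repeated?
P(20,10) = 20!/(20-10)! = 670442572800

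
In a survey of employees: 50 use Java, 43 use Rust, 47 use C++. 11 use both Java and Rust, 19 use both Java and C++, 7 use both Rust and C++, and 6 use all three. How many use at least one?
|A∪B∪C| = 50+43+47-11-19-7+6 = 109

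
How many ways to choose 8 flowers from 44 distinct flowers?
C(44,8) = 44!/(8!×36!) = 177232627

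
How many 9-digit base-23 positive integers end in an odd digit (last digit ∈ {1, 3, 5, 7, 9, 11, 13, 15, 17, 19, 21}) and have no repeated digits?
Last∈{1,3,5,7,9,11,13,15,17,19,21}. Last=0: 0. Last nonzero: 11×21×P(21,7) = 135377827200. Total = 135377827200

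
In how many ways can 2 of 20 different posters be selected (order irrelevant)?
C(20,2) = 20!/(2!×18!) = 190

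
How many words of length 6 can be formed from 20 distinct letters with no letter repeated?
P(20,6) = 20!/(20-6)! = 27907200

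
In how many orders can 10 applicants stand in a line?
10! = 3628800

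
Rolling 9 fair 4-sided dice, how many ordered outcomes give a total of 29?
Coefficient of x^29 in (x + x² + ... + x^4)^9. By inclusion-exclusion on dice exceeding 4: Σ_j (-1)^j C(9,j)·C(29-1-4j, 8) = C(9,0)·C(28,8) - C(9,1)·C(24,8) + C(9,2)·C(20,8) - C(9,3)·C(16,8) + C(9,4)·C(12,8) - C(9,5)·C(8,8) = 1·3108105 - 9·735471 + 36·125970 - 84·12870 + 126·495 - 126·1 = 4950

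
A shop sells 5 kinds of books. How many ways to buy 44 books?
C(44+5-1, 5-1) = C(48, 4) = 194580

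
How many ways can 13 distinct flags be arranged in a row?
13! = 6227020800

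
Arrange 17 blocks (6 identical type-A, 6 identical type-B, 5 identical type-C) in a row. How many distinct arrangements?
17! / (6! × 6! × 5!) = 5717712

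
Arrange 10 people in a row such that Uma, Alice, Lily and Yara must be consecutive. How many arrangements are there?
Treat the 4 as one block: (10-4+1)! × 4! = 5040 × 24 = 120960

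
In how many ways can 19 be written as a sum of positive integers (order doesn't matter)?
Pentagonal recurrence p(n) = p(n-1) + p(n-2) - p(n-5) - p(n-7) + p(n-12) + p(n-15) - ... gives p(0..18) = 1, 1, 2, 3, 5, 7, 11, 15, 22, 30, 42, 56, 77, 101, 135, 176, 231, 297, 385. p(19) = p(18) + p(17) - p(14) - p(12) + p(7) + p(4) = 385 + 297 - 135 - 77 + 15 + 5 = 490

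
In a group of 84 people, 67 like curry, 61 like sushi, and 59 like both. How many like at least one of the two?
|A∪B| = |A| + |B| - |A∩B| = 67 + 61 - 59 = 69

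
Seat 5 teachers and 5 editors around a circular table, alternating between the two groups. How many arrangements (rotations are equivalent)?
Fix one of the teachers: (5-1)! ways for the remaining teachers, × 5! ways for the editors = 24 × 120 = 2880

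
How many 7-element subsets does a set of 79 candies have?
C(79,7) = 79!/(7!×72!) = 2898753715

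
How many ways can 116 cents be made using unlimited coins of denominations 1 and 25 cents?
Coefficient of x^116 in 1/(1-x^1) · 1/(1-x^25). Use j coins of 25 for j = 0..⌊116/25⌋ = 4, the rest in 1s: 4 + 1 = 5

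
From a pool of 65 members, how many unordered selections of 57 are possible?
C(65,57) = 65!/(57!×8!) = 5047381560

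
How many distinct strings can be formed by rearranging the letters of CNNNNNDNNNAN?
12! / (9! × 1! × 1! × 1!) = 1320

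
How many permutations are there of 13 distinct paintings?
13! = 6227020800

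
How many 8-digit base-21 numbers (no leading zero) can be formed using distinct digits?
First digit: 20 choices (nonzero). Then descending: 20 × 20 × 19 × 18 × 17 × 16 × 15 × 14 = 7814016000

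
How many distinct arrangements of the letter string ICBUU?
5! / (1! × 2! × 1! × 1!) = 60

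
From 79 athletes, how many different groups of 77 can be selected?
C(79,77) = 79!/(77!×2!) = 3081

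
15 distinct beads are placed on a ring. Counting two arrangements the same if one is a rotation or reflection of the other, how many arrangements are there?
(15-1)!/2 = 87178291200/2 = 43589145600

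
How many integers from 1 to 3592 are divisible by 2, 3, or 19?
⌊3592/2⌋+⌊3592/3⌋+⌊3592/19⌋ - ⌊3592/6⌋-⌊3592/38⌋-⌊3592/57⌋ + ⌊3592/114⌋ = 1796+1197+189 - 598-94-63 + 31 = 2458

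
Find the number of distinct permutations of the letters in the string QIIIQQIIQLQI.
12! / (5! × 6! × 1!) = 5544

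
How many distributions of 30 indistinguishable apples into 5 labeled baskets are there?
C(30+5-1, 5-1) = C(34, 4) = 46376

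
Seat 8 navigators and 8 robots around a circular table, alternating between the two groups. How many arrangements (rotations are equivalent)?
Fix one of the navigators: (8-1)! ways for the remaining navigators, × 8! ways for the robots = 5040 × 40320 = 203212800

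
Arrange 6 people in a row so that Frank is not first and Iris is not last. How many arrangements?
By inclusion-exclusion: 6! - 2×(6-1)! + (6-2)! = 720 - 240 + 24 = 504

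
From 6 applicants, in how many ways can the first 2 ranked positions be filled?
P(6,2) = 6!/(6-2)! = 30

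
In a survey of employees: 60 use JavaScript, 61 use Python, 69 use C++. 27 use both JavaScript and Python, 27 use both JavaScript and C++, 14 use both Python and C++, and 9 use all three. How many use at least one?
|A∪B∪C| = 60+61+69-27-27-14+9 = 131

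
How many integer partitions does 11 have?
Pentagonal recurrence p(n) = p(n-1) + p(n-2) - p(n-5) - p(n-7) + p(n-12) + p(n-15) - ... gives p(0..10) = 1, 1, 2, 3, 5, 7, 11, 15, 22, 30, 42. p(11) = p(10) + p(9) - p(6) - p(4) = 42 + 30 - 11 - 5 = 56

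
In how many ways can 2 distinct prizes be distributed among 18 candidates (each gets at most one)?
P(18,2) = 18!/(18-2)! = 306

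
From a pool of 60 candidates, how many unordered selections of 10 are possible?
C(60,10) = 60!/(10!×50!) = 75394027566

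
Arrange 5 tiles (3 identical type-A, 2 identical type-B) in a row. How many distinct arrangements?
5! / (3! × 2!) = 10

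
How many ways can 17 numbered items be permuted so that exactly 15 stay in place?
Choose the 15 fixed points C(17,15) = 136, derange the rest: !2 = Σ_{j=0}^{2} (-1)^j·2!/j! = 2 - 2 + 1 = 1. Product = 136 × 1 = 136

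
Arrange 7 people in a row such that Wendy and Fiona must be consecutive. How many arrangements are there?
Treat the 2 as one block: (7-2+1)! × 2! = 720 × 2 = 1440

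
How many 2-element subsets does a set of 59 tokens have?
C(59,2) = 59!/(2!×57!) = 1711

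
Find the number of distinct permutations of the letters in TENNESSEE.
9! / (1! × 4! × 2! × 2!) = 3780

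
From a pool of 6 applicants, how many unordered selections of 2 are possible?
C(6,2) = 6!/(2!×4!) = 15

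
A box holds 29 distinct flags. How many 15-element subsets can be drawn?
C(29,15) = 29!/(15!×14!) = 77558760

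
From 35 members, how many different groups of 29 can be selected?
C(35,29) = 35!/(29!×6!) = 1623160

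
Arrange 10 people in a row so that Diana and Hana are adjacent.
Treat as block: (10-1)! × 2! = 362880 × 2 = 725760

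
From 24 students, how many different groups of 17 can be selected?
C(24,17) = 24!/(17!×7!) = 346104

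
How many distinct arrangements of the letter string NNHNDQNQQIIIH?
13! / (3! × 1! × 2! × 3! × 4!) = 3603600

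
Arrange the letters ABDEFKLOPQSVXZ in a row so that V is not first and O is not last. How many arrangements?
By inclusion-exclusion: 14! - 2×(14-1)! + (14-2)! = 87178291200 - 12454041600 + 479001600 = 75203251200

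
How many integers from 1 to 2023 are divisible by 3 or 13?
⌊2023/3⌋ + ⌊2023/13⌋ - ⌊2023/39⌋ = 674 + 155 - 51 = 778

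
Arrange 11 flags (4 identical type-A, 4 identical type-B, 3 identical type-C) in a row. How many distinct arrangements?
11! / (4! × 4! × 3!) = 11550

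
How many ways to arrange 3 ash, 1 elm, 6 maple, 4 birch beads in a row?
14! / (3! × 1! × 6! × 4!) = 840840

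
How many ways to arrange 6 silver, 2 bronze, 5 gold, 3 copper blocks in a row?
16! / (6! × 2! × 5! × 3!) = 20180160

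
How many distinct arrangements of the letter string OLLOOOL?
7! / (4! × 3!) = 35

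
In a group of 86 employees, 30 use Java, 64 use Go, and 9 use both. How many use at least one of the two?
|A∪B| = |A| + |B| - |A∩B| = 30 + 64 - 9 = 85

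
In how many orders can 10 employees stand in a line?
10! = 3628800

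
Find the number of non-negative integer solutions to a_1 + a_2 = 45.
C(45+2-1, 2-1) = C(46, 1) = 46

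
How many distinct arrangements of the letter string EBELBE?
6! / (1! × 2! × 3!) = 60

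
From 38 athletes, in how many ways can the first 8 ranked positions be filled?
P(38,8) = 38!/(38-8)! = 1971788797440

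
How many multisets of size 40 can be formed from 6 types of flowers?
C(40+6-1, 6-1) = C(45, 5) = 1221759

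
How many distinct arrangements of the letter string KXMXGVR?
7! / (1! × 1! × 1! × 1! × 1! × 2!) = 2520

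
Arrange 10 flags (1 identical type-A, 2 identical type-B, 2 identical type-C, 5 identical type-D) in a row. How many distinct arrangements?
10! / (1! × 2! × 2! × 5!) = 7560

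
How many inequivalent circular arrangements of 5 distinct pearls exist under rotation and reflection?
(5-1)!/2 = 24/2 = 12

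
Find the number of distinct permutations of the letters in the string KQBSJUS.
7! / (1! × 1! × 1! × 1! × 1! × 2!) = 2520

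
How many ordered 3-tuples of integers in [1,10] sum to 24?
Coefficient of x^24 in (x + x² + ... + x^10)^3. By inclusion-exclusion on dice exceeding 10: Σ_j (-1)^j C(3,j)·C(24-1-10j, 2) = C(3,0)·C(23,2) - C(3,1)·C(13,2) + C(3,2)·C(3,2) = 1·253 - 3·78 + 3·3 = 28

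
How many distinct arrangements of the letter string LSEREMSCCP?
10! / (1! × 2! × 1! × 1! × 1! × 2! × 2!) = 453600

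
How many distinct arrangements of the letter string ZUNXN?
5! / (1! × 1! × 2! × 1!) = 60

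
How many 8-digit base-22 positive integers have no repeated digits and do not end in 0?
Last digit: 21 nonzero choices. First digit: 20 (nonzero, ≠last). Middle 6: P(20,6) = 27907200. Total = 11721024000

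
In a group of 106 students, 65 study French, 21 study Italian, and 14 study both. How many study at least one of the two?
|A∪B| = |A| + |B| - |A∩B| = 65 + 21 - 14 = 72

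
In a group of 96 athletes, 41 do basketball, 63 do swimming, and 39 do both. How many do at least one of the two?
|A∪B| = |A| + |B| - |A∩B| = 41 + 63 - 39 = 65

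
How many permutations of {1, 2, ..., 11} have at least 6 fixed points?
Exactly j fixed points: C(11,j)·!(11-j); sum over j ≥ 6 (derangement numbers via !m = (m-1)·(!(m-1) + !(m-2)): !0..!5 = 1, 0, 1, 2, 9, 44). Σ_{j=6}^{11} C(11,j)·!(11-j) = C(11,6)·!5 + C(11,7)·!4 + C(11,8)·!3 + C(11,9)·!2 + C(11,10)·!1 + C(11,11)·!0 = 462·44 + 330·9 + 165·2 + 55·1 + 11·0 + 1·1 = 23684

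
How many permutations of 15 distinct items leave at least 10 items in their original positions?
Exactly j fixed points: C(15,j)·!(15-j); sum over j ≥ 10 (derangement numbers via !m = (m-1)·(!(m-1) + !(m-2)): !0..!5 = 1, 0, 1, 2, 9, 44). Σ_{j=10}^{15} C(15,j)·!(15-j) = C(15,10)·!5 + C(15,11)·!4 + C(15,12)·!3 + C(15,13)·!2 + C(15,14)·!1 + C(15,15)·!0 = 3003·44 + 1365·9 + 455·2 + 105·1 + 15·0 + 1·1 = 145433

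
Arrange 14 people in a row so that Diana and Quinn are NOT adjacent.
Total - adjacent = 14! - (14-1)!×2 = 87178291200 - 12454041600 = 74724249600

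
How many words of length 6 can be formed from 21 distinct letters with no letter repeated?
P(21,6) = 21!/(21-6)! = 39070080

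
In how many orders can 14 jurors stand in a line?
14! = 87178291200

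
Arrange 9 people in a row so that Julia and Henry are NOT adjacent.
Total - adjacent = 9! - (9-1)!×2 = 362880 - 80640 = 282240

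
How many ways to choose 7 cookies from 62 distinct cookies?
C(62,7) = 62!/(7!×55!) = 491796152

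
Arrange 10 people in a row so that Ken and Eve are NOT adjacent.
Total - adjacent = 10! - (10-1)!×2 = 3628800 - 725760 = 2903040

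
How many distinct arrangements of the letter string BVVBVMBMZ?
9! / (3! × 1! × 2! × 3!) = 5040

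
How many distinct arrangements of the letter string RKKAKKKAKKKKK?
13! / (1! × 10! × 2!) = 858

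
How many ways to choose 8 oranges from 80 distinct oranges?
C(80,8) = 80!/(8!×72!) = 28987537150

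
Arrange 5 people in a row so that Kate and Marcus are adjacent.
Treat as block: (5-1)! × 2! = 24 × 2 = 48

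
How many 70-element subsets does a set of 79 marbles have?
C(79,70) = 79!/(70!×9!) = 205811513765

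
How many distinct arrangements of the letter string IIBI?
4! / (1! × 3!) = 4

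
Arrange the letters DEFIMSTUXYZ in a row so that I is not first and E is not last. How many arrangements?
By inclusion-exclusion: 11! - 2×(11-1)! + (11-2)! = 39916800 - 7257600 + 362880 = 33022080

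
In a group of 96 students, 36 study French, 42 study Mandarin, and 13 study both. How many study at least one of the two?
|A∪B| = |A| + |B| - |A∩B| = 36 + 42 - 13 = 65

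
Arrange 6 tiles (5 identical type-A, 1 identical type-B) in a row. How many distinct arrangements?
6! / (5! × 1!) = 6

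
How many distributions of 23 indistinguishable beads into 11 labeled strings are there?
C(23+11-1, 11-1) = C(33, 10) = 92561040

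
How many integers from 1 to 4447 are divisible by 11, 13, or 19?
⌊4447/11⌋+⌊4447/13⌋+⌊4447/19⌋ - ⌊4447/143⌋-⌊4447/209⌋-⌊4447/247⌋ + ⌊4447/2717⌋ = 404+342+234 - 31-21-18 + 1 = 911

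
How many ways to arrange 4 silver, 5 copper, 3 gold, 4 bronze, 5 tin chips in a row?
21! / (4! × 5! × 3! × 4! × 5!) = 1026615189600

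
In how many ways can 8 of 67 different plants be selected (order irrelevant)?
C(67,8) = 67!/(8!×59!) = 6522361560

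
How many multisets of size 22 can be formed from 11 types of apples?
C(22+11-1, 11-1) = C(32, 10) = 64512240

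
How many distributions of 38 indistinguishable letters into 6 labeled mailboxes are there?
C(38+6-1, 6-1) = C(43, 5) = 962598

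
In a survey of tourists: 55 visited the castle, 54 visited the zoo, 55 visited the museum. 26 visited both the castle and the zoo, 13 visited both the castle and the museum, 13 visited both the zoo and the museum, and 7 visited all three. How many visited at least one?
|A∪B∪C| = 55+54+55-26-13-13+7 = 119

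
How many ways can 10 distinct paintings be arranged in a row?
10! = 3628800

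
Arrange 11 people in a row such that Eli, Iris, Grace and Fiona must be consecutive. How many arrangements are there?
Treat the 4 as one block: (11-4+1)! × 4! = 40320 × 24 = 967680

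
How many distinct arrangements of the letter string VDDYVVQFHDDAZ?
13! / (3! × 1! × 1! × 1! × 1! × 4! × 1! × 1!) = 43243200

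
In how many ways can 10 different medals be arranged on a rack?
10! = 3628800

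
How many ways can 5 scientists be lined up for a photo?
5! = 120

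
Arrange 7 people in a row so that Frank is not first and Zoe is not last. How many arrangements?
By inclusion-exclusion: 7! - 2×(7-1)! + (7-2)! = 5040 - 1440 + 120 = 3720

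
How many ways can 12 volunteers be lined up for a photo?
12! = 479001600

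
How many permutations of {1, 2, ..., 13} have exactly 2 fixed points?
Choose the 2 fixed points C(13,2) = 78, derange the rest: !11 = Σ_{j=0}^{11} (-1)^j·11!/j! = 39916800 - 39916800 + 19958400 - 6652800 + 1663200 - 332640 + 55440 - 7920 + 990 - 110 + 11 - 1 = 14684570. Product = 78 × 14684570 = 1145396460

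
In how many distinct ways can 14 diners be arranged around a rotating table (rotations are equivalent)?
Circular: fix one position, arrange the rest. (14-1)! = 6227020800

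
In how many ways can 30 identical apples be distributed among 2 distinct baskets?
C(30+2-1, 2-1) = C(31, 1) = 31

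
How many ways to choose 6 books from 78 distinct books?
C(78,6) = 78!/(6!×72!) = 256851595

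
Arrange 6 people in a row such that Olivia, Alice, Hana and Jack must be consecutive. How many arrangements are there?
Treat the 4 as one block: (6-4+1)! × 4! = 6 × 24 = 144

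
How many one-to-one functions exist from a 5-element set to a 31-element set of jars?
P(31,5) = 31!/(31-5)! = 20389320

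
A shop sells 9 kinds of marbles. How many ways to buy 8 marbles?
C(8+9-1, 9-1) = C(16, 8) = 12870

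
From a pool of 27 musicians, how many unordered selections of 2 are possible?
C(27,2) = 27!/(2!×25!) = 351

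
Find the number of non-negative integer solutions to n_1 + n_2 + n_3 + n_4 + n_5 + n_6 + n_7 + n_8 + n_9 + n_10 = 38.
C(38+10-1, 10-1) = C(47, 9) = 1362649145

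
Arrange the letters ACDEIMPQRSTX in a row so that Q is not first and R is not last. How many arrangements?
By inclusion-exclusion: 12! - 2×(12-1)! + (12-2)! = 479001600 - 79833600 + 3628800 = 402796800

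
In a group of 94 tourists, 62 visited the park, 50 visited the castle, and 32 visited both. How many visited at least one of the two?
|A∪B| = |A| + |B| - |A∩B| = 62 + 50 - 32 = 80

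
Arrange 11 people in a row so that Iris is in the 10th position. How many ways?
Fix one position: (11-1)! = 3628800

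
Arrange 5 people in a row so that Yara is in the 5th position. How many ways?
Fix one position: (5-1)! = 24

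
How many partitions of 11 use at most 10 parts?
By conjugation, equals partitions of 11 into parts ≤ 10. Let r_j(i) = number of partitions of i into parts ≤ j, for i = 0..11. r_1(i) = 1 for all i; r_j(i) = r_{j-1}(i) + r_j(i-j). Rows j = 2..10: ≤2: 1 1 2 2 3 3 4 4 5 5 6 6; ≤3: 1 1 2 3 4 5 7 8 10 12 14 16; ≤4: 1 1 2 3 5 6 9 11 15 18 23 27; ≤5: 1 1 2 3 5 7 10 13 18 23 30 37; ≤6: 1 1 2 3 5 7 11 14 20 26 35 44; ≤7: 1 1 2 3 5 7 11 15 21 28 38 49; ≤8: 1 1 2 3 5 7 11 15 22 29 40 52; ≤9: 1 1 2 3 5 7 11 15 22 30 41 54; ≤10: 1 1 2 3 5 7 11 15 22 30 42 55. r_10(11) = 55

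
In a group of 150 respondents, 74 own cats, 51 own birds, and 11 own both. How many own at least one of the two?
|A∪B| = |A| + |B| - |A∩B| = 74 + 51 - 11 = 114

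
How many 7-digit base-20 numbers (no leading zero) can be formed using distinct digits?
First digit: 19 choices (nonzero). Then descending: 19 × 19 × 18 × 17 × 16 × 15 × 14 = 371165760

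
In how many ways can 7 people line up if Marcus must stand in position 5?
Fix one position: (7-1)! = 720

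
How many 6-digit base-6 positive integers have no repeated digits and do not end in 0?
Last digit: 5 nonzero choices. First digit: 4 (nonzero, ≠last). Middle 4: P(4,4) = 24. Total = 480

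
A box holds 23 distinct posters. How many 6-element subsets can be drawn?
C(23,6) = 23!/(6!×17!) = 100947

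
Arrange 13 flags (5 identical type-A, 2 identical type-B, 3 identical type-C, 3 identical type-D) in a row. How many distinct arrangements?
13! / (5! × 2! × 3! × 3!) = 720720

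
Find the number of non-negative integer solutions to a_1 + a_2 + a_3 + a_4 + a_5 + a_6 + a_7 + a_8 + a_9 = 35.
C(35+9-1, 9-1) = C(43, 8) = 145008513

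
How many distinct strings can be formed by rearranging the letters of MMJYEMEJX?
9! / (1! × 2! × 2! × 3! × 1!) = 15120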